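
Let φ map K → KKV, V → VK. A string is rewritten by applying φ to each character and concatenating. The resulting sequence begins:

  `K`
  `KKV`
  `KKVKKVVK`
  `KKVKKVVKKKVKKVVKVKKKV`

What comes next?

Applying the rule to each of the 21 symbols of KKVKKVVKKKVKKVVKVKKKV gives the pieces KKV KKV VK KKV KKV VK VK KKV KKV KKV VK KKV KKV VK VK KKV VK KKV KKV KKV VK, which concatenate to the answer.

KKVKKVVKKKVKKVVKVKKKVKKVKKVVKKKVKKVVKVKKKVVKKKVKKVKKVVK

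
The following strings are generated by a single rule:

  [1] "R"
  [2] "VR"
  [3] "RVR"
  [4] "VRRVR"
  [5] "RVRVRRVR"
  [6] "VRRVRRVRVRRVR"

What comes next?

This is a Fibonacci-style word recurrence s(k) = s(k−2)·s(k−1): e.g. R·VR = RVR.
So term 7 is RVRVRRVR·VRRVRRVRVRRVR.

RVRVRRVRVRRVRRVRVRRVR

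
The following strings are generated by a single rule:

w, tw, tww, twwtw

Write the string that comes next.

twwtwtww

From term 3 onward, concatenate the last term with the second-to-last: tw·w = tww, tww·tw = twwtw, …
Continuing: twwtw · tww gives term 5.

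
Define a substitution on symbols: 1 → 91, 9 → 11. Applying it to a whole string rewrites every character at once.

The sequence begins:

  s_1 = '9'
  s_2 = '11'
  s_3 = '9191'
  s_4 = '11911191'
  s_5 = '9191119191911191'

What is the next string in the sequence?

φ(9191119191911191) expands symbol-by-symbol to 11 91 11 91 91 91 11 91 11 91 11 91 91 91 11 91; joining the 16 pieces gives the next term.

11911191919111911191119191911191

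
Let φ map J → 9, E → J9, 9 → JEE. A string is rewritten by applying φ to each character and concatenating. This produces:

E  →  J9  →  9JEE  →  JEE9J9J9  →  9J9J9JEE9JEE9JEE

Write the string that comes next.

Applying the rule to each of the 16 symbols of 9J9J9JEE9JEE9JEE gives the pieces JEE 9 JEE 9 JEE 9 J9 J9 JEE 9 J9 J9 JEE 9 J9 J9, which concatenate to the answer.

JEE9JEE9JEE9J9J9JEE9J9J9JEE9J9J9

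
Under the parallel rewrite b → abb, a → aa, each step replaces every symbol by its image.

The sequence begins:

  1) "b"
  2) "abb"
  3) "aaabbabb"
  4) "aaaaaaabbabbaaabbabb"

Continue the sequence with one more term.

Rewriting the 20 symbols of aaaaaaabbabbaaabbabb one by one yields aa aa aa aa aa aa aa abb abb aa abb abb aa aa aa abb abb aa abb abb; concatenated:

aaaaaaaaaaaaaaabbabbaaabbabbaaaaaaabbabbaaabbabb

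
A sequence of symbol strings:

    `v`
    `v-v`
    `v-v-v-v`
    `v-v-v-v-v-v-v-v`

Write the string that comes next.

s(k+1) = s(k)·-·s(k) — each term doubles the last with '-' between the halves.
Doubling v-v-v-v-v-v-v-v with '-' between the halves:

v-v-v-v-v-v-v-v-v-v-v-v-v-v-v-v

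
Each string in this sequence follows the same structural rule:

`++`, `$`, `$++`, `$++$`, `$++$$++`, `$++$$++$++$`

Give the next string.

$++$$++$++$$++$$++

This is a Fibonacci-style word recurrence s(k) = s(k−1)·s(k−2): e.g. $·++ = $++.
Continuing: $++$$++$++$ · $++$$++ gives term 7.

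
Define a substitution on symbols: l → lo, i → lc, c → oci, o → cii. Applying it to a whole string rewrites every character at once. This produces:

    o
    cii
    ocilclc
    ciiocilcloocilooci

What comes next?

Replace each of the 18 characters of ciiocilcloocilooci in place — oci lc lc cii oci lc lo oci lo cii cii oci lc lo cii cii oci lc — and concatenate.

ocilclcciiocilcloocilociiciiocilclociiciiocilc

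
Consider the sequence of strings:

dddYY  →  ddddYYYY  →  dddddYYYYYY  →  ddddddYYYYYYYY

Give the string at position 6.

Term n consists of n+2 d's, followed by 2n Y's (n = 1, 2, …).
At n = 6 the blocks have lengths 8, 12.

ddddddddYYYYYYYYYYYY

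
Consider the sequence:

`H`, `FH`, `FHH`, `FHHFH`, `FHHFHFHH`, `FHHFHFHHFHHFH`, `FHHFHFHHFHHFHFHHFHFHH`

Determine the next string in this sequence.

This is a Fibonacci-style word recurrence s(k) = s(k−1)·s(k−2): e.g. FH·H = FHH.
Continuing: FHHFHFHHFHHFHFHHFHFHH · FHHFHFHHFHHFH gives term 8.

FHHFHFHHFHHFHFHHFHFHHFHHFHFHHFHHFH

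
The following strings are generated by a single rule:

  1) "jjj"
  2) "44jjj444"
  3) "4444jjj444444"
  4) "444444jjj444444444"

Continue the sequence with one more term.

s(k+1) = 44·s(k)·444, so each term gains 44 as a prefix and 444 as a suffix.
Applying this once more to 444444jjj444444444:

44444444jjj444444444444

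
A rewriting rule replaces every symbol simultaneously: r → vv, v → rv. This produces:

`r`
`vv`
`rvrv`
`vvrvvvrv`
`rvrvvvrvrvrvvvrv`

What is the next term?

Replace each of the 16 characters of rvrvvvrvrvrvvvrv in place — vv rv vv rv rv rv vv rv vv rv vv rv rv rv vv rv — and concatenate.

vvrvvvrvrvrvvvrvvvrvvvrvrvrvvvrv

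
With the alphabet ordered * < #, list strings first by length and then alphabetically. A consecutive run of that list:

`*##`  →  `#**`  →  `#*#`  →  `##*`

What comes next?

###

Find the rightmost character of ##* below #, bump it to the next letter, and reset everything to its right to *.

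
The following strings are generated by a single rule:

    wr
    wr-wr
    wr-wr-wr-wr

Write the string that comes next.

s(k+1) = s(k)·-·s(k) — each term doubles the last with '-' between the halves.
Doubling wr-wr-wr-wr with '-' between the halves:

wr-wr-wr-wr-wr-wr-wr-wr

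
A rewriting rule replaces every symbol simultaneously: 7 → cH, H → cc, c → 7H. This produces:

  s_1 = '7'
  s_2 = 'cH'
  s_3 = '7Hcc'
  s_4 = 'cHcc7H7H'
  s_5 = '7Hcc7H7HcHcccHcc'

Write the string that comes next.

φ(7Hcc7H7HcHcccHcc) expands symbol-by-symbol to cH cc 7H 7H cH cc cH cc 7H cc 7H 7H 7H cc 7H 7H; joining the 16 pieces gives the next term.

cHcc7H7HcHcccHcc7Hcc7H7H7Hcc7H7H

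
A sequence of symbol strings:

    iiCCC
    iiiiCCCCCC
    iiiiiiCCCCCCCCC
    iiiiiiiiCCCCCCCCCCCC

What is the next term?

iiiiiiiiiiCCCCCCCCCCCCCCC

Term n consists of 2n i's, followed by 3n C's (n = 1, 2, …).
At n = 5 the blocks have lengths 10, 15.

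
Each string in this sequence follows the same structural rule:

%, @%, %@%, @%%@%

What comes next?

%@%@%%@%

From term 3 onward, concatenate the second-to-last term with the last: %·@% = %@%, @%·%@% = @%%@%, …
So term 5 is %@%·@%%@%.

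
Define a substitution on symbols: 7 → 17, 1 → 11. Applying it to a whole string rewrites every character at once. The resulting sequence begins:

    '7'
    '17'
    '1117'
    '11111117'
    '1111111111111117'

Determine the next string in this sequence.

Rewriting the 16 symbols of 1111111111111117 one by one yields 11 11 11 11 11 11 11 11 11 11 11 11 11 11 11 17; concatenated:

11111111111111111111111111111117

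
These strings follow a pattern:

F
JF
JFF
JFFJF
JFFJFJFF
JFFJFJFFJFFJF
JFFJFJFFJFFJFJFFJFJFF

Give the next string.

JFFJFJFFJFFJFJFFJFJFFJFFJFJFFJFFJF

Each term (from the third on) is the previous term followed by the one before it: term 3 = JF·F = JFF.
The next term joins JFFJFJFFJFFJFJFFJFJFF and JFFJFJFFJFFJF.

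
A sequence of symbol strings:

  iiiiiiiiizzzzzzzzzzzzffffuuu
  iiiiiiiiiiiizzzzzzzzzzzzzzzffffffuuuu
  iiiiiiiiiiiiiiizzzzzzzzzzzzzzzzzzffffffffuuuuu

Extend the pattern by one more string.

The n-th term is 3n i's then 3n+3 z's then 2n-2 f's then n u's, where the shown terms are n = 3, 4, 5.
For the next term, n = 6, so the run lengths are 18, 21, 10, 6.

iiiiiiiiiiiiiiiiiizzzzzzzzzzzzzzzzzzzzzffffffffffuuuuuu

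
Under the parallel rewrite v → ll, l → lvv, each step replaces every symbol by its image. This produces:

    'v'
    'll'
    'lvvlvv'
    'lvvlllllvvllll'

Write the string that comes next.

φ(lvvlllllvvllll) expands symbol-by-symbol to lvv ll ll lvv lvv lvv lvv lvv ll ll lvv lvv lvv lvv; joining the 14 pieces gives the next term.

lvvlllllvvlvvlvvlvvlvvlllllvvlvvlvvlvv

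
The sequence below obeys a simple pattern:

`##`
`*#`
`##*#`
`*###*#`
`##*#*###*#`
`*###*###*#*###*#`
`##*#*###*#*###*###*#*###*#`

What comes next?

Each term (from the third on) is the two preceding terms concatenated in order: term 3 = ##·*# = ##*#.
The next term joins *###*###*#*###*# and ##*#*###*#*###*###*#*###*#.

*###*###*#*###*###*#*###*#*###*###*#*###*#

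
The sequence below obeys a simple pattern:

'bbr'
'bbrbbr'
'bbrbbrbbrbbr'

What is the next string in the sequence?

Each string is two copies of the previous one concatenated.
One more doubling of bbrbbrbbrbbr gives the answer.

bbrbbrbbrbbrbbrbbrbbrbbr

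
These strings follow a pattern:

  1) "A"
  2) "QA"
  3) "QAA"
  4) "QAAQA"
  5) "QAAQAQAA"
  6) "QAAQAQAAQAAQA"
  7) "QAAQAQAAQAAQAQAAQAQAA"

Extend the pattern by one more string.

From term 3 onward, concatenate the last term with the second-to-last: QA·A = QAA, QAA·QA = QAAQA, …
Continuing: QAAQAQAAQAAQAQAAQAQAA · QAAQAQAAQAAQA gives term 8.

QAAQAQAAQAAQAQAAQAQAAQAAQAQAAQAAQA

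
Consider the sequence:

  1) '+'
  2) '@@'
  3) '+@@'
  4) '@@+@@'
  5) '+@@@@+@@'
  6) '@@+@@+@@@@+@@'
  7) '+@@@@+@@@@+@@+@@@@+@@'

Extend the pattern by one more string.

@@+@@+@@@@+@@+@@@@+@@@@+@@+@@@@+@@

From term 3 onward, concatenate the second-to-last term with the last: +·@@ = +@@, @@·+@@ = @@+@@, …
The next term joins @@+@@+@@@@+@@ and +@@@@+@@@@+@@+@@@@+@@.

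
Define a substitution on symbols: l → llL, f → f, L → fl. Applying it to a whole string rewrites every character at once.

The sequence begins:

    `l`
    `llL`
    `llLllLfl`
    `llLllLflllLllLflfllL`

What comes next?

φ(llLllLflllLllLflfllL) expands symbol-by-symbol to llL llL fl llL llL fl f llL llL llL fl llL llL fl f llL f llL llL fl; joining the 20 pieces gives the next term.

llLllLflllLllLflfllLllLllLflllLllLflfllLfllLllLfl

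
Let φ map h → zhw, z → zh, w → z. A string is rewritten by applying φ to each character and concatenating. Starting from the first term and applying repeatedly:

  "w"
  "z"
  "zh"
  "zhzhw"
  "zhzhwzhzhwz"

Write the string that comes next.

zhzhwzhzhwzzhzhwzhzhwzzh

Rewriting each symbol of zhzhwzhzhwz: z→zh, h→zhw, z→zh, h→zhw, w→z, z→zh, h→zhw, z→zh, h→zhw, w→z, z→zh, which concatenates to zh zhw zh zhw z zh zhw zh zhw z zh.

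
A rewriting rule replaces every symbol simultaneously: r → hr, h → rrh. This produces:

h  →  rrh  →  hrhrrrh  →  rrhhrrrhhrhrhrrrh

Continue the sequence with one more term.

Rewriting the 17 symbols of rrhhrrrhhrhrhrrrh one by one yields hr hr rrh rrh hr hr hr rrh rrh hr rrh hr rrh hr hr hr rrh; concatenated:

hrhrrrhrrhhrhrhrrrhrrhhrrrhhrrrhhrhrhrrrh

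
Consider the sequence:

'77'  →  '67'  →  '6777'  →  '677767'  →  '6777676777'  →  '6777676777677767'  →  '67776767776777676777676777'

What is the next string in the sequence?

677767677767776767776767776777676777677767

Each term (from the third on) is the previous term followed by the one before it: term 3 = 67·77 = 6777.
Continuing: 67776767776777676777676777 · 6777676777677767 gives term 8.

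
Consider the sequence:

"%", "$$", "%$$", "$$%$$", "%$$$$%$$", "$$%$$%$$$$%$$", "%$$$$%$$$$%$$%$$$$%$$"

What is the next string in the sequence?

This is a Fibonacci-style word recurrence s(k) = s(k−2)·s(k−1): e.g. %·$$ = %$$.
So term 8 is $$%$$%$$$$%$$·%$$$$%$$$$%$$%$$$$%$$.

$$%$$%$$$$%$$%$$$$%$$$$%$$%$$$$%$$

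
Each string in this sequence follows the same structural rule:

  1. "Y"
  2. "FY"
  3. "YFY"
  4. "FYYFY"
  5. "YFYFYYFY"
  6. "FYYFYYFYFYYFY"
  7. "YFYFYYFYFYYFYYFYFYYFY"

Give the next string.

From term 3 onward, concatenate the second-to-last term with the last: Y·FY = YFY, FY·YFY = FYYFY, …
So term 8 is FYYFYYFYFYYFY·YFYFYYFYFYYFYYFYFYYFY.

FYYFYYFYFYYFYYFYFYYFYFYYFYYFYFYYFY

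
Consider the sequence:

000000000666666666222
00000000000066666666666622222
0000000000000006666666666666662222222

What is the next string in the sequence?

000000000000000000666666666666666666222222222

The n-th term is 3n+3 0's then 3n+3 6's then 2n-1 2's, where the shown terms are n = 2, 3, 4.
Setting n = 5 gives 18, 18, 9 characters in each block.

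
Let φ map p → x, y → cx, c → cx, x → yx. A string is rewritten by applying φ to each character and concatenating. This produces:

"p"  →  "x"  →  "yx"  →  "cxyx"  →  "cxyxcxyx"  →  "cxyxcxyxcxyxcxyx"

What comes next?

φ(cxyxcxyxcxyxcxyx) expands symbol-by-symbol to cx yx cx yx cx yx cx yx cx yx cx yx cx yx cx yx; joining the 16 pieces gives the next term.

cxyxcxyxcxyxcxyxcxyxcxyxcxyxcxyx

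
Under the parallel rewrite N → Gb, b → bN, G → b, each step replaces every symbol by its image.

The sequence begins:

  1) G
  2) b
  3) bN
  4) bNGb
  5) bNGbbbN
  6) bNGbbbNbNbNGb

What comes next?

φ(bNGbbbNbNbNGb) expands symbol-by-symbol to bN Gb b bN bN bN Gb bN Gb bN Gb b bN; joining the 13 pieces gives the next term.

bNGbbbNbNbNGbbNGbbNGbbbN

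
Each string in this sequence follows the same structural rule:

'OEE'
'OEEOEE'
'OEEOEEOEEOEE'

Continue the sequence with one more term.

OEEOEEOEEOEEOEEOEEOEEOEE

Each string is two copies of the previous one concatenated.
So the next term is two copies of OEEOEEOEEOEE.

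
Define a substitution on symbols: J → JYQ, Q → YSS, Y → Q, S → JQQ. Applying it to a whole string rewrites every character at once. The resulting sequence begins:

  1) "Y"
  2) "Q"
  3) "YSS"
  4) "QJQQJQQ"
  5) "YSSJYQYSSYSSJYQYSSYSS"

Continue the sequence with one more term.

Rewriting the 21 symbols of YSSJYQYSSYSSJYQYSSYSS one by one yields Q JQQ JQQ JYQ Q YSS Q JQQ JQQ Q JQQ JQQ JYQ Q YSS Q JQQ JQQ Q JQQ JQQ; concatenated:

QJQQJQQJYQQYSSQJQQJQQQJQQJQQJYQQYSSQJQQJQQQJQQJQQ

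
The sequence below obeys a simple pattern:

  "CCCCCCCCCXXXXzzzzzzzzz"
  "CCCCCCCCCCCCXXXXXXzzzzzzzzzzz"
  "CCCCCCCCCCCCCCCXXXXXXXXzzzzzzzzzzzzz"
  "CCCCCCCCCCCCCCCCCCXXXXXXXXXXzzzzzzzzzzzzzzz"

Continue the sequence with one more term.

CCCCCCCCCCCCCCCCCCCCCXXXXXXXXXXXXzzzzzzzzzzzzzzzzz

Each string has the form C^{3n} X^{2n-2} z^{2n+3}, where the shown terms are n = 3, 4, 5, 6.
At n = 7 the blocks have lengths 21, 12, 17.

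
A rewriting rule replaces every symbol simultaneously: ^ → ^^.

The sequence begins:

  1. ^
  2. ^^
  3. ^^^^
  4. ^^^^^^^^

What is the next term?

Expanding ^^^^^^^^: ^→^^, ^→^^, ^→^^, ^→^^, ^→^^, ^→^^, ^→^^, ^→^^. Concatenated: ^^ ^^ ^^ ^^ ^^ ^^ ^^ ^^.

^^^^^^^^^^^^^^^^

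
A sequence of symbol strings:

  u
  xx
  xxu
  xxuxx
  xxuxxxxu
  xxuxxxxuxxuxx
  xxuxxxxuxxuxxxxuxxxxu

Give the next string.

xxuxxxxuxxuxxxxuxxxxuxxuxxxxuxxuxx

From term 3 onward, concatenate the last term with the second-to-last: xx·u = xxu, xxu·xx = xxuxx, …
Continuing: xxuxxxxuxxuxxxxuxxxxu · xxuxxxxuxxuxx gives term 8.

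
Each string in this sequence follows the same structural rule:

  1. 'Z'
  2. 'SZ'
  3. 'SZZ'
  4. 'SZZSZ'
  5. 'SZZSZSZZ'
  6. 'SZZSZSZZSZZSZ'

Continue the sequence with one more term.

SZZSZSZZSZZSZSZZSZSZZ

From term 3 onward, concatenate the last term with the second-to-last: SZ·Z = SZZ, SZZ·SZ = SZZSZ, …
The next term joins SZZSZSZZSZZSZ and SZZSZSZZ.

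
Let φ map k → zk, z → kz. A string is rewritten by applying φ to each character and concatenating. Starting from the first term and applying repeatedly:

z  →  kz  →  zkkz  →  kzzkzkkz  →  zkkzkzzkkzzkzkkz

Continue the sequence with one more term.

kzzkzkkzzkkzkzzkzkkzkzzkkzzkzkkz

Applying the rule to each of the 16 symbols of zkkzkzzkkzzkzkkz gives the pieces kz zk zk kz zk kz kz zk zk kz kz zk kz zk zk kz, which concatenate to the answer.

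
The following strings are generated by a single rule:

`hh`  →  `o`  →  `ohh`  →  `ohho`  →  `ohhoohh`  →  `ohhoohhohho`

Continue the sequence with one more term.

From term 3 onward, concatenate the last term with the second-to-last: o·hh = ohh, ohh·o = ohho, …
The next term joins ohhoohhohho and ohhoohh.

ohhoohhohhoohhoohh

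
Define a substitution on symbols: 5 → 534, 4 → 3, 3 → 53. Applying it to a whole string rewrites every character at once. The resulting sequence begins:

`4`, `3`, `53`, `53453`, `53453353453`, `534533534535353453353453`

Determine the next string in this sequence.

53453353453535345335345353453534533534535353453353453

φ(534533534535353453353453) expands symbol-by-symbol to 534 53 3 534 53 53 534 53 3 534 53 534 53 534 53 3 534 53 53 534 53 3 534 53; joining the 24 pieces gives the next term.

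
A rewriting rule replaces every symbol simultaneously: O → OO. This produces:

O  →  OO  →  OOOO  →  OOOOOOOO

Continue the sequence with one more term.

OOOOOOOOOOOOOOOO

Expanding OOOOOOOO: O→OO, O→OO, O→OO, O→OO, O→OO, O→OO, O→OO, O→OO. Concatenated: OO OO OO OO OO OO OO OO.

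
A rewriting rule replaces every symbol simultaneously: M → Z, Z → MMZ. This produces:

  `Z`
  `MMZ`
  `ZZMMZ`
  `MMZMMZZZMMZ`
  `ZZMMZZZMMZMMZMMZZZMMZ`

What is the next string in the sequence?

φ(ZZMMZZZMMZMMZMMZZZMMZ) expands symbol-by-symbol to MMZ MMZ Z Z MMZ MMZ MMZ Z Z MMZ Z Z MMZ Z Z MMZ MMZ MMZ Z Z MMZ; joining the 21 pieces gives the next term.

MMZMMZZZMMZMMZMMZZZMMZZZMMZZZMMZMMZMMZZZMMZ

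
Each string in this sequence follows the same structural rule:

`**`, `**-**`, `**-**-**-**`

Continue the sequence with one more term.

Each string is two copies of the previous one joined by '-'.
So the next term is two copies of **-**-**-** with '-' between the halves.

**-**-**-**-**-**-**-**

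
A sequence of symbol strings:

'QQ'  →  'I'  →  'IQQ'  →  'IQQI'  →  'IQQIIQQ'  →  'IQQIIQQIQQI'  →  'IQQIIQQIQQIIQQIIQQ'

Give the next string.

From term 3 onward, concatenate the last term with the second-to-last: I·QQ = IQQ, IQQ·I = IQQI, …
The next term joins IQQIIQQIQQIIQQIIQQ and IQQIIQQIQQI.

IQQIIQQIQQIIQQIIQQIQQIIQQIQQI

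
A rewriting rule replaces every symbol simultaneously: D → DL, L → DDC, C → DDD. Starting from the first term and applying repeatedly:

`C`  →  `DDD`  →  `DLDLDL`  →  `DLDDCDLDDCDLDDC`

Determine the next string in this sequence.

DLDDCDLDLDDDDLDDCDLDLDDDDLDDCDLDLDDD

Replace each of the 15 characters of DLDDCDLDDCDLDDC in place — DL DDC DL DL DDD DL DDC DL DL DDD DL DDC DL DL DDD — and concatenate.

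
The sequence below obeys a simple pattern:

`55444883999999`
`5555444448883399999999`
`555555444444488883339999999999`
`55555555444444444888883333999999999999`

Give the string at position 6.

555555555555444444444444488888883333339999999999999999

Reading off run lengths: 5 runs 2, 4, 6, 8; 4 runs 3, 5, 7, 9; 8 runs 2, 3, 4, 5; 3 runs 1, 2, 3, 4; 9 runs 6, 8, 10, 12 — each is linear in n, where the shown terms are n = 2, 3, 4, 5.
For term 6, n = 7, so the run lengths are 12, 13, 7, 6, 16.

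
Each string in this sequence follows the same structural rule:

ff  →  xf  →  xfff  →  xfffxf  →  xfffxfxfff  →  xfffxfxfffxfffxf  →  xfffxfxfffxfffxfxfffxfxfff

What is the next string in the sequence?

xfffxfxfffxfffxfxfffxfxfffxfffxfxfffxfffxf

From term 3 onward, concatenate the last term with the second-to-last: xf·ff = xfff, xfff·xf = xfffxf, …
The next term joins xfffxfxfffxfffxfxfffxfxfff and xfffxfxfffxfffxf.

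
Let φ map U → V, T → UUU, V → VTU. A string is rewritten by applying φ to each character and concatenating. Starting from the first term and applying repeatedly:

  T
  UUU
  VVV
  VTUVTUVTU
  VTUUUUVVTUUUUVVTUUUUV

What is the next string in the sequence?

VTUUUUVVVVVTUVTUUUUVVVVVTUVTUUUUVVVVVTU

Applying the rule to each of the 21 symbols of VTUUUUVVTUUUUVVTUUUUV gives the pieces VTU UUU V V V V VTU VTU UUU V V V V VTU VTU UUU V V V V VTU, which concatenate to the answer.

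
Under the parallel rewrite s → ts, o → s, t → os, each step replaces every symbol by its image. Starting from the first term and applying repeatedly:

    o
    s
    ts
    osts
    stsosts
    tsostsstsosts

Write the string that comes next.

Applying the rule to each of the 13 symbols of tsostsstsosts gives the pieces os ts s ts os ts ts os ts s ts os ts, which concatenate to the answer.

ostsstsoststsostsstsosts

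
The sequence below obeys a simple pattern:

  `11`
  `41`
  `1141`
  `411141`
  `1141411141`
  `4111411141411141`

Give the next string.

11414111414111411141411141

This is a Fibonacci-style word recurrence s(k) = s(k−2)·s(k−1): e.g. 11·41 = 1141.
The next term joins 1141411141 and 4111411141411141.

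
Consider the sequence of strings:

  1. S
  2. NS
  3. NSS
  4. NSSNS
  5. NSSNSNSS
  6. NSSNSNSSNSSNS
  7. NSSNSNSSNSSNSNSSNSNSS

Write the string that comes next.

Each term (from the third on) is the previous term followed by the one before it: term 3 = NS·S = NSS.
So term 8 is NSSNSNSSNSSNSNSSNSNSS·NSSNSNSSNSSNS.

NSSNSNSSNSSNSNSSNSNSSNSSNSNSSNSSNS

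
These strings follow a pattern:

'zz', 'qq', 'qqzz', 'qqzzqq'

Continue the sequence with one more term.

From term 3 onward, concatenate the last term with the second-to-last: qq·zz = qqzz, qqzz·qq = qqzzqq, …
So term 5 is qqzzqq·qqzz.

qqzzqqqqzz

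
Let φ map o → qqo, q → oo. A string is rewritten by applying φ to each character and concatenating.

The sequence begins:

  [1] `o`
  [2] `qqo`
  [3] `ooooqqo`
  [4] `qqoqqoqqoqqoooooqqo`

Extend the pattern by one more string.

Replace each of the 19 characters of qqoqqoqqoqqoooooqqo in place — oo oo qqo oo oo qqo oo oo qqo oo oo qqo qqo qqo qqo qqo oo oo qqo — and concatenate.

ooooqqoooooqqoooooqqoooooqqoqqoqqoqqoqqoooooqqo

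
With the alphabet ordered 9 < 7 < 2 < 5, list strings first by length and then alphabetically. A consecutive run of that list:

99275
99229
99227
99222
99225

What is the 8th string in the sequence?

99252

Advancing 3 positions from 99225 through 99225 → 99259 → 99257 reaches term 8.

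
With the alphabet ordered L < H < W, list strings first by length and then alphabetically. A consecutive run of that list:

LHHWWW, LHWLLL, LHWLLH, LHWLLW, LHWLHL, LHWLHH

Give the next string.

LHWLHW

Treat LHWLHH as a base-3 numeral over the given alphabet and add one, carrying through any trailing W's.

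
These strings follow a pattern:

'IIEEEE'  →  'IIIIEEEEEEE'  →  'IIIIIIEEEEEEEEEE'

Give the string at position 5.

Reading off run lengths: I runs 2, 4, 6; E runs 4, 7, 10 — each is linear in n (n = 1, 2, …).
Setting n = 5 gives 10, 16 characters in each block.

IIIIIIIIIIEEEEEEEEEEEEEEEE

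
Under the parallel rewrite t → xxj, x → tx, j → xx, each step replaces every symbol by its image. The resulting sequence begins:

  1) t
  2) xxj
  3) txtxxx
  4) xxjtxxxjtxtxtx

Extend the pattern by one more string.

txtxxxxxjtxtxtxxxxxjtxxxjtxxxjtx

φ(xxjtxxxjtxtxtx) expands symbol-by-symbol to tx tx xx xxj tx tx tx xx xxj tx xxj tx xxj tx; joining the 14 pieces gives the next term.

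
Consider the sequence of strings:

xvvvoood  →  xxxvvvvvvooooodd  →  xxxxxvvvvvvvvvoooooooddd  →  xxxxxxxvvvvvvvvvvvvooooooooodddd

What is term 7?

xxxxxxxxxxxxxvvvvvvvvvvvvvvvvvvvvvoooooooooooooooddddddd

Reading off run lengths: x runs 1, 3, 5, 7; v runs 3, 6, 9, 12; o runs 3, 5, 7, 9; d runs 1, 2, 3, 4 — each is linear in n (n = 1, 2, …).
For term 7, n = 7, so the run lengths are 13, 21, 15, 7.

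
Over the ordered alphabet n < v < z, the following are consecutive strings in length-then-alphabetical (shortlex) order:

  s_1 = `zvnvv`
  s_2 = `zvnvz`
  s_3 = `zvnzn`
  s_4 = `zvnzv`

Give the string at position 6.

Advancing 2 positions from zvnzv through zvnzv → zvnzz reaches term 6.

zvvnn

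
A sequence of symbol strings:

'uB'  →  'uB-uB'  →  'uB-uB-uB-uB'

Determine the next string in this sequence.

Every step duplicates the string with '-' between the halves.
Doubling uB-uB-uB-uB with '-' between the halves:

uB-uB-uB-uB-uB-uB-uB-uB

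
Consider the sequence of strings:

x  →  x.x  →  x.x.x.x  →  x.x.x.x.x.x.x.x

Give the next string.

Every step duplicates the string with '.' between the halves.
Doubling x.x.x.x.x.x.x.x with '.' between the halves:

x.x.x.x.x.x.x.x.x.x.x.x.x.x.x.x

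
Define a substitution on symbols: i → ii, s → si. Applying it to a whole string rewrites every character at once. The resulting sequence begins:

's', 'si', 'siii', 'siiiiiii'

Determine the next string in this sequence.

Rewriting each symbol of siiiiiii: s→si, i→ii, i→ii, i→ii, i→ii, i→ii, i→ii, i→ii, which concatenates to si ii ii ii ii ii ii ii.

siiiiiiiiiiiiiii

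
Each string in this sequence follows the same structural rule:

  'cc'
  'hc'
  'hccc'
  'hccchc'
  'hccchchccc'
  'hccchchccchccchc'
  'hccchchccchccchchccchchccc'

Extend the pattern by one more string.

hccchchccchccchchccchchccchccchchccchccchc

This is a Fibonacci-style word recurrence s(k) = s(k−1)·s(k−2): e.g. hc·cc = hccc.
The next term joins hccchchccchccchchccchchccc and hccchchccchccchc.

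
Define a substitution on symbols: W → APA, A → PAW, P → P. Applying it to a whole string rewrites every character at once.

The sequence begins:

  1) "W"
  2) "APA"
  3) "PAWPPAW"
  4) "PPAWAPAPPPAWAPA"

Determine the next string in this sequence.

PPPAWAPAPAWPPAWPPPPAWAPAPAWPPAW

φ(PPAWAPAPPPAWAPA) expands symbol-by-symbol to P P PAW APA PAW P PAW P P P PAW APA PAW P PAW; joining the 15 pieces gives the next term.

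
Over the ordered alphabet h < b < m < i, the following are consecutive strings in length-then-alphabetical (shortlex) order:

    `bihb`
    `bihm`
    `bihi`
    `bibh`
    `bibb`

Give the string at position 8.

Continuing the enumeration 3 steps past bibb: bibb → bibm → bibi → (answer).

bimh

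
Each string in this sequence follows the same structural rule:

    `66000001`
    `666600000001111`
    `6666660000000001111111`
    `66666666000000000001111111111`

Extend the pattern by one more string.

666666666600000000000001111111111111

Term n consists of 2n 6's, followed by 2n+3 0's, followed by 3n-2 1's (n = 1, 2, …).
Setting n = 5 gives 10, 13, 13 characters in each block.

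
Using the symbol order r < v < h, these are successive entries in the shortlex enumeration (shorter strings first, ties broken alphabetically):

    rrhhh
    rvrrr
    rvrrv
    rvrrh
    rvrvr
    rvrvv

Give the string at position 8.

rvrhr

Continuing the enumeration 2 steps past rvrvv: rvrvv → rvrvh → (answer).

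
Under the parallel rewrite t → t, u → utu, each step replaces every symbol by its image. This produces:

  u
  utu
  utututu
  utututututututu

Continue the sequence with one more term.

Replace each of the 15 characters of utututututututu in place — utu t utu t utu t utu t utu t utu t utu t utu — and concatenate.

utututututututututututututututu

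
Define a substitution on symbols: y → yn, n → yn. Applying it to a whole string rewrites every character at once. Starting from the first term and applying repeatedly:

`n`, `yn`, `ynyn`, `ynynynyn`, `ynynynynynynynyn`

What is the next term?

ynynynynynynynynynynynynynynynyn

φ(ynynynynynynynyn) expands symbol-by-symbol to yn yn yn yn yn yn yn yn yn yn yn yn yn yn yn yn; joining the 16 pieces gives the next term.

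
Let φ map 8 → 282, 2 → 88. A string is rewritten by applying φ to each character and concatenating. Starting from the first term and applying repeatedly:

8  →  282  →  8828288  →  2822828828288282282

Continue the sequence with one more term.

Rewriting the 19 symbols of 2822828828288282282 one by one yields 88 282 88 88 282 88 282 282 88 282 88 282 282 88 282 88 88 282 88; concatenated:

88282888828288282282882828828228288282888828288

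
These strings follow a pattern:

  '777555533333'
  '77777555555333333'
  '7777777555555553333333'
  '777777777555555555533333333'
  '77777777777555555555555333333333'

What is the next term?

7777777777777555555555555553333333333

Term n consists of 2n-1 7's, followed by 2n 5's, followed by n+3 3's, where the shown terms are n = 2, 3, 4, 5, 6.
Setting n = 7 gives 13, 14, 10 characters in each block.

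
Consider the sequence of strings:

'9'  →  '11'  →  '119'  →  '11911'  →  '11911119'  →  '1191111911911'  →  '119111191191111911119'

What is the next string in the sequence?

1191111911911119111191191111911911

Each term (from the third on) is the previous term followed by the one before it: term 3 = 11·9 = 119.
So term 8 is 119111191191111911119·1191111911911.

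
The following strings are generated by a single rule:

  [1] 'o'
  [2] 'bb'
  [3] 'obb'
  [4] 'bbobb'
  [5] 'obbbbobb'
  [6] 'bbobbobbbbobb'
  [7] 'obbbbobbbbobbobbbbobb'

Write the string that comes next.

Each term (from the third on) is the two preceding terms concatenated in order: term 3 = o·bb = obb.
The next term joins bbobbobbbbobb and obbbbobbbbobbobbbbobb.

bbobbobbbbobbobbbbobbbbobbobbbbobb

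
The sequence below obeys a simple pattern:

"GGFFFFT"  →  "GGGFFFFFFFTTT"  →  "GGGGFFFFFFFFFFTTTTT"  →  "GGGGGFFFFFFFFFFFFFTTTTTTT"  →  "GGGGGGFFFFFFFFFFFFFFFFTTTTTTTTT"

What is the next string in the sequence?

GGGGGGGFFFFFFFFFFFFFFFFFFFTTTTTTTTTTT

Each string has the form G^{n+1} F^{3n+1} T^{2n-1} (n = 1, 2, …).
Setting n = 6 gives 7, 19, 11 characters in each block.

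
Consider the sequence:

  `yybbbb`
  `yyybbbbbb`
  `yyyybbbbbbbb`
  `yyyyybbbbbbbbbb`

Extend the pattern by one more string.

yyyyyybbbbbbbbbbbb

Each string has the form y^{n} b^{2n}, where the shown terms are n = 2, 3, 4, 5.
Setting n = 6 gives 6, 12 characters in each block.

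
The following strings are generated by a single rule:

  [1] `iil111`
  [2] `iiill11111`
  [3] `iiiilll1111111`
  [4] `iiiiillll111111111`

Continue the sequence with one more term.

Term n consists of n+1 i's, followed by n l's, followed by 2n+1 1's (n = 1, 2, …).
At n = 5 the blocks have lengths 6, 5, 11.

iiiiiilllll11111111111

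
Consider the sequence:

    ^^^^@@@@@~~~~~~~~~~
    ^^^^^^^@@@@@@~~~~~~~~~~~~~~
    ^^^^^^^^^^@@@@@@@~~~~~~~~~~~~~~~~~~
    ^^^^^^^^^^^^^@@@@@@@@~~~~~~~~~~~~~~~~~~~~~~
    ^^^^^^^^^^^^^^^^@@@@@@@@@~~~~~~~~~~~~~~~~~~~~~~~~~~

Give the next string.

Each string has the form ^^{3n-2} @^{n+3} ~^{4n+2}, where the shown terms are n = 2, 3, 4, 5, 6.
For the next term, n = 7, so the run lengths are 19, 10, 30.

^^^^^^^^^^^^^^^^^^^@@@@@@@@@@~~~~~~~~~~~~~~~~~~~~~~~~~~~~~~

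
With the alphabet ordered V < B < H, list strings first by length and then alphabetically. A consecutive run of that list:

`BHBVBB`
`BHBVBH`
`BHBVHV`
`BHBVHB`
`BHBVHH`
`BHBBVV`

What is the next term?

BHBBVB

Find the rightmost character of BHBBVV below H, bump it to the next letter, and reset everything to its right to V.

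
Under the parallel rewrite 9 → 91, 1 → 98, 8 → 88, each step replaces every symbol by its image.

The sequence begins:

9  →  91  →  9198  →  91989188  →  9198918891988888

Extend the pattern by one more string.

91989188919888889198918888888888

Applying the rule to each of the 16 symbols of 9198918891988888 gives the pieces 91 98 91 88 91 98 88 88 91 98 91 88 88 88 88 88, which concatenate to the answer.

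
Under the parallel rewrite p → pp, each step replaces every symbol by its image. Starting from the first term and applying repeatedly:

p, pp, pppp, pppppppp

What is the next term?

Expanding pppppppp: p→pp, p→pp, p→pp, p→pp, p→pp, p→pp, p→pp, p→pp. Concatenated: pp pp pp pp pp pp pp pp.

pppppppppppppppp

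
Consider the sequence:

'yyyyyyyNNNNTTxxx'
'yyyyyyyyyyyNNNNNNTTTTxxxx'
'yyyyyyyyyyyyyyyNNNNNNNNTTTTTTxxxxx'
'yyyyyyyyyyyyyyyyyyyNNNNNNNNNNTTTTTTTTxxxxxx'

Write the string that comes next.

The n-th term is 4n+3 y's then 2n+2 N's then 2n T's then n+2 x's (n = 1, 2, …).
At n = 5 the blocks have lengths 23, 12, 10, 7.

yyyyyyyyyyyyyyyyyyyyyyyNNNNNNNNNNNNTTTTTTTTTTxxxxxxx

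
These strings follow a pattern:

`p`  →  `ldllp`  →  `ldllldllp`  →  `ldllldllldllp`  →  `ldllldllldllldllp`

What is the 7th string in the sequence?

Every step adds ldll at the front: s(k+1) = ldll·s(k).
From ldllldllldllldllp, 2 further steps: ldllldllldllldllp → ldllldllldllldllldllp → (answer).

ldllldllldllldllldllldllp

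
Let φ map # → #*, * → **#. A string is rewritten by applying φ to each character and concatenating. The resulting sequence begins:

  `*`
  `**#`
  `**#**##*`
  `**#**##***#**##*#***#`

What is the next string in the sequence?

Rewriting the 21 symbols of **#**##***#**##*#***# one by one yields **# **# #* **# **# #* #* **# **# **# #* **# **# #* #* **# #* **# **# **# #*; concatenated:

**#**##***#**##*#***#**#**##***#**##*#***##***#**#**##*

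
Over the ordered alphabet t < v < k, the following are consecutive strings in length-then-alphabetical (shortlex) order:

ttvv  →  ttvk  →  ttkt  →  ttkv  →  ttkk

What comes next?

tvtt

Find the rightmost character of ttkk below k, bump it to the next letter, and reset everything to its right to t.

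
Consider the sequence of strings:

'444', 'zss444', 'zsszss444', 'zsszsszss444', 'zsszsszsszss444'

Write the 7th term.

Every step adds zss at the front: s(k+1) = zss·s(k).
From zsszsszsszss444, 2 further steps: zsszsszsszss444 → zsszsszsszsszss444 → (answer).

zsszsszsszsszsszss444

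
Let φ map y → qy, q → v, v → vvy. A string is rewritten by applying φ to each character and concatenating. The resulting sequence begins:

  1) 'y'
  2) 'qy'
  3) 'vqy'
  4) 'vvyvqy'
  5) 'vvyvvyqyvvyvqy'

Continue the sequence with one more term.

Rewriting the 14 symbols of vvyvvyqyvvyvqy one by one yields vvy vvy qy vvy vvy qy v qy vvy vvy qy vvy v qy; concatenated:

vvyvvyqyvvyvvyqyvqyvvyvvyqyvvyvqy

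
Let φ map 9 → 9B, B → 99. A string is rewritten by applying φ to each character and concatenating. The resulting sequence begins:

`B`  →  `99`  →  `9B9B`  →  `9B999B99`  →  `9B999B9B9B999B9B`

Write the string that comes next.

9B999B9B9B999B999B999B9B9B999B99

Replace each of the 16 characters of 9B999B9B9B999B9B in place — 9B 99 9B 9B 9B 99 9B 99 9B 99 9B 9B 9B 99 9B 99 — and concatenate.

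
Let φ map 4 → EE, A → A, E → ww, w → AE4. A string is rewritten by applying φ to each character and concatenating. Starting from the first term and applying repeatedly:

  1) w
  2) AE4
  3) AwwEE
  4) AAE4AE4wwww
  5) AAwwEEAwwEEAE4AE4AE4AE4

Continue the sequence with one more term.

AAAE4AE4wwwwAAE4AE4wwwwAwwEEAwwEEAwwEEAwwEE

φ(AAwwEEAwwEEAE4AE4AE4AE4) expands symbol-by-symbol to A A AE4 AE4 ww ww A AE4 AE4 ww ww A ww EE A ww EE A ww EE A ww EE; joining the 23 pieces gives the next term.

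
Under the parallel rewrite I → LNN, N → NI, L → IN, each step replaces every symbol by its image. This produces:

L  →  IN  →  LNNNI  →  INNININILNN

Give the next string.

LNNNINILNNNILNNNILNNINNINI

Expanding INNININILNN: I→LNN, N→NI, N→NI, I→LNN, N→NI, I→LNN, N→NI, I→LNN, L→IN, N→NI, N→NI. Concatenated: LNN NI NI LNN NI LNN NI LNN IN NI NI.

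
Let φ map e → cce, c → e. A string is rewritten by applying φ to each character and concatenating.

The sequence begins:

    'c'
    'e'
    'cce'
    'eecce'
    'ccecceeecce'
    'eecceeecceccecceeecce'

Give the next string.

φ(eecceeecceccecceeecce) expands symbol-by-symbol to cce cce e e cce cce cce e e cce e e cce e e cce cce cce e e cce; joining the 21 pieces gives the next term.

ccecceeecceccecceeecceeecceeecceccecceeecce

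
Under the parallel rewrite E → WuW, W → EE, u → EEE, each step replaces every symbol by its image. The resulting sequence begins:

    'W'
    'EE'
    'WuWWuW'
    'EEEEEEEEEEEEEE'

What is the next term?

Rewriting the 14 symbols of EEEEEEEEEEEEEE one by one yields WuW WuW WuW WuW WuW WuW WuW WuW WuW WuW WuW WuW WuW WuW; concatenated:

WuWWuWWuWWuWWuWWuWWuWWuWWuWWuWWuWWuWWuWWuW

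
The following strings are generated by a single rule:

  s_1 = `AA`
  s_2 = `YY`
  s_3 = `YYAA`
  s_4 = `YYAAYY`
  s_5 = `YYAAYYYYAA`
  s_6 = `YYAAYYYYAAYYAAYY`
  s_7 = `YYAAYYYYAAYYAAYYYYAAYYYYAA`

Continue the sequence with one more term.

From term 3 onward, concatenate the last term with the second-to-last: YY·AA = YYAA, YYAA·YY = YYAAYY, …
Continuing: YYAAYYYYAAYYAAYYYYAAYYYYAA · YYAAYYYYAAYYAAYY gives term 8.

YYAAYYYYAAYYAAYYYYAAYYYYAAYYAAYYYYAAYYAAYY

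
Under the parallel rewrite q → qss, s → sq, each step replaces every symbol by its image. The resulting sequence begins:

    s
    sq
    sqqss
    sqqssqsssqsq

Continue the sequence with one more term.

sqqssqsssqsqqsssqsqsqqsssqqss

Apply φ to sqqssqsssqsq symbol by symbol: s→sq, q→qss, q→qss, s→sq, s→sq, q→qss, s→sq, s→sq, s→sq, q→qss, s→sq, q→qss; joined: sq qss qss sq sq qss sq sq sq qss sq qss.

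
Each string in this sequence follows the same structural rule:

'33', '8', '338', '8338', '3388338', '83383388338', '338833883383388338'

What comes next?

83383388338338833883383388338

From term 3 onward, concatenate the second-to-last term with the last: 33·8 = 338, 8·338 = 8338, …
The next term joins 83383388338 and 338833883383388338.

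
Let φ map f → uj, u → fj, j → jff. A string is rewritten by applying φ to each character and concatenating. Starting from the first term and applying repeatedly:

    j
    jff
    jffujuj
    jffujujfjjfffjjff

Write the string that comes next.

Rewriting the 17 symbols of jffujujfjjfffjjff one by one yields jff uj uj fj jff fj jff uj jff jff uj uj uj jff jff uj uj; concatenated:

jffujujfjjfffjjffujjffjffujujujjffjffujuj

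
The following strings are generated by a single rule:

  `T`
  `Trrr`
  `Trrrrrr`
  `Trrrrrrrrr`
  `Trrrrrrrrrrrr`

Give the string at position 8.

Trrrrrrrrrrrrrrrrrrrrr

The strings grow by a fixed suffix rrr each time.
From Trrrrrrrrrrrr, 3 further steps: Trrrrrrrrrrrr → Trrrrrrrrrrrrrrr → Trrrrrrrrrrrrrrrrrr → (answer).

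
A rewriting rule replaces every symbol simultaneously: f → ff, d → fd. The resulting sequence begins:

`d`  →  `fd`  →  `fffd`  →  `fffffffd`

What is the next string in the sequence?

Apply φ to fffffffd symbol by symbol: f→ff, f→ff, f→ff, f→ff, f→ff, f→ff, f→ff, d→fd; joined: ff ff ff ff ff ff ff fd.

fffffffffffffffd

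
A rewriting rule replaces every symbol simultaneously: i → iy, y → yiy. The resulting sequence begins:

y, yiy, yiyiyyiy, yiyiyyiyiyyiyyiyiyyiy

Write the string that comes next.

yiyiyyiyiyyiyyiyiyyiyiyyiyyiyiyyiyyiyiyyiyiyyiyyiyiyyiy

Applying the rule to each of the 21 symbols of yiyiyyiyiyyiyyiyiyyiy gives the pieces yiy iy yiy iy yiy yiy iy yiy iy yiy yiy iy yiy yiy iy yiy iy yiy yiy iy yiy, which concatenate to the answer.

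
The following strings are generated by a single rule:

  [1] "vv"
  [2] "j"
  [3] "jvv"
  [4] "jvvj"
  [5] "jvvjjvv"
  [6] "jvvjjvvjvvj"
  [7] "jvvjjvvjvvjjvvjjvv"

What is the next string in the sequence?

Each term (from the third on) is the previous term followed by the one before it: term 3 = j·vv = jvv.
So term 8 is jvvjjvvjvvjjvvjjvv·jvvjjvvjvvj.

jvvjjvvjvvjjvvjjvvjvvjjvvjvvj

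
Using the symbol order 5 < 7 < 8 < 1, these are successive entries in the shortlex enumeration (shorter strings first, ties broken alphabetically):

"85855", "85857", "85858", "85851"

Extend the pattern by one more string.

85875

The successor of 85851 increments the rightmost position that isn't already 1 and resets every position after it to 5.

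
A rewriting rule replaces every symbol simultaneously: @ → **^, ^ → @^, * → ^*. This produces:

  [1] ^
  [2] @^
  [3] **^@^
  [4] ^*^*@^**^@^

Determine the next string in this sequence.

Expanding ^*^*@^**^@^: ^→@^, *→^*, ^→@^, *→^*, @→**^, ^→@^, *→^*, *→^*, ^→@^, @→**^, ^→@^. Concatenated: @^ ^* @^ ^* **^ @^ ^* ^* @^ **^ @^.

@^^*@^^***^@^^*^*@^**^@^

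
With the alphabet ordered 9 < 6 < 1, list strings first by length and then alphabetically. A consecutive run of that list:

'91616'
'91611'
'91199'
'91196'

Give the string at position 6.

Continuing the enumeration 2 steps past 91196: 91196 → 91191 → (answer).

91169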